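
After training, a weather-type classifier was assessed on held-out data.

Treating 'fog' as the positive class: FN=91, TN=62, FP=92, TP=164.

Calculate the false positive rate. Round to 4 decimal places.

0.5974

FPR = FP/(FP+TN) = 92/(92+62) = 0.5974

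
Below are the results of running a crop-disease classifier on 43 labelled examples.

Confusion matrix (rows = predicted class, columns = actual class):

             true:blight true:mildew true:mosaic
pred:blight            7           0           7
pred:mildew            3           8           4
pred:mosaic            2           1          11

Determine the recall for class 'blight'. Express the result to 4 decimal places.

One-vs-rest for 'blight': TP = diagonal; FP = other classes predicted 'blight'; FN = 'blight' predicted as other.
recall = TP/(TP+FN).
blight: TP=7, FN=3+2=5 → 7/12 = 0.58333

0.5833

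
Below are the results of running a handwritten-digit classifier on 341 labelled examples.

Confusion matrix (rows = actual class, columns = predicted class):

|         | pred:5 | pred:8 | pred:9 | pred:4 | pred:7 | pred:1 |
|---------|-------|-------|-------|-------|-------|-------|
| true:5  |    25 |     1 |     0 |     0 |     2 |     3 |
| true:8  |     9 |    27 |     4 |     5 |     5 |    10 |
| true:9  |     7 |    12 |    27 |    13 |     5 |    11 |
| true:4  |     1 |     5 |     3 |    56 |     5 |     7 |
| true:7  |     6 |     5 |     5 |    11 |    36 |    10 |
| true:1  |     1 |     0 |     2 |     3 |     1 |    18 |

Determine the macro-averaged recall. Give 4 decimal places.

0.5928

Per-class recall (TP/(TP+FN)):
  5: TP=25, FN=1+0+0+2+3=6 → 25/31 = 0.80645
  8: TP=27, FN=9+4+5+5+10=33 → 27/60 = 0.45000
  9: TP=27, FN=7+12+13+5+11=48 → 27/75 = 0.36000
  4: TP=56, FN=1+5+3+5+7=21 → 56/77 = 0.72727
  7: TP=36, FN=6+5+5+11+10=37 → 36/73 = 0.49315
  1: TP=18, FN=1+0+2+3+1=7 → 18/25 = 0.72000
Macro-recall = mean = (0.80645 + 0.45000 + 0.36000 + 0.72727 + 0.49315 + 0.72000) / 6 = 0.5928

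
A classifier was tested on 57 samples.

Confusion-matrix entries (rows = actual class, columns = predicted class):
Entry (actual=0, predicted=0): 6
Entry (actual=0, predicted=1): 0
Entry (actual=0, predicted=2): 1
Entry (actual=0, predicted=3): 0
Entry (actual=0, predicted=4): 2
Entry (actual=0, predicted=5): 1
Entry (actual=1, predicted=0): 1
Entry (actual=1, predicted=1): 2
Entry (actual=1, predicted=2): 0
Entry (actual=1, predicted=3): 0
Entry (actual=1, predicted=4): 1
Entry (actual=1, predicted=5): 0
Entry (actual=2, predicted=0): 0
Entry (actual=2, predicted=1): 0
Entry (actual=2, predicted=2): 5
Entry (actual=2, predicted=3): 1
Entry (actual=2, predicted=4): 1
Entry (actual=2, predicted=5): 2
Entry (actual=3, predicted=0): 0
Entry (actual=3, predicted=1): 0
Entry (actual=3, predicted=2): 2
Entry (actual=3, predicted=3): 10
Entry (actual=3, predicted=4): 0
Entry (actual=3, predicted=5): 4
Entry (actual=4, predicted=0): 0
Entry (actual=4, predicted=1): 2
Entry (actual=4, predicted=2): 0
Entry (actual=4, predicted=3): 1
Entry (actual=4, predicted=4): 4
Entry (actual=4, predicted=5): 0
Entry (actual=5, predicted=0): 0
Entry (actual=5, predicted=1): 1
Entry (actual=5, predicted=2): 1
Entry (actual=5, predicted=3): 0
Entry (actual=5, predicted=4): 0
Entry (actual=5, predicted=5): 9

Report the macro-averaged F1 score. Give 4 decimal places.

0.6034

Per-class F1 score (2·TP/(2·TP+FP+FN)):
  0: TP=6, FP=1+0+0+0+0=1, FN=0+1+0+2+1=4 → 12/17 = 0.70588
  1: TP=2, FP=0+0+0+2+1=3, FN=1+0+0+1+0=2 → 4/9 = 0.44444
  2: TP=5, FP=1+0+2+0+1=4, FN=0+0+1+1+2=4 → 10/18 = 0.55556
  3: TP=10, FP=0+0+1+1+0=2, FN=0+0+2+0+4=6 → 20/28 = 0.71429
  4: TP=4, FP=2+1+1+0+0=4, FN=0+2+0+1+0=3 → 8/15 = 0.53333
  5: TP=9, FP=1+0+2+4+0=7, FN=0+1+1+0+0=2 → 18/27 = 0.66667
Macro-F1 score = mean = (0.70588 + 0.44444 + 0.55556 + 0.71429 + 0.53333 + 0.66667) / 6 = 0.6034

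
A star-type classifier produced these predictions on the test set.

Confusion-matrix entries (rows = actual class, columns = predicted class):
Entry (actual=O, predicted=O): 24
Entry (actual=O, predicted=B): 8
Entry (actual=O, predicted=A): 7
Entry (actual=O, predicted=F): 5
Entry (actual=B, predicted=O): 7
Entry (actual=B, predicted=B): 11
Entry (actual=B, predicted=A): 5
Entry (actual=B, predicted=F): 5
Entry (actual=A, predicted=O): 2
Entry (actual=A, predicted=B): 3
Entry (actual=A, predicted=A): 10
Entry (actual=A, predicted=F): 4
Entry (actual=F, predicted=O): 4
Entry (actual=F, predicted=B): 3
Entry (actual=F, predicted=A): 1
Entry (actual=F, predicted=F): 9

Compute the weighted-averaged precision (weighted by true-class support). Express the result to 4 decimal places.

Per-class precision (TP/(TP+FP)):
  O: TP=24, FP=7+2+4=13 → 24/37 = 0.64865
  B: TP=11, FP=8+3+3=14 → 11/25 = 0.44000
  A: TP=10, FP=7+5+1=13 → 10/23 = 0.43478
  F: TP=9, FP=5+5+4=14 → 9/23 = 0.39130
Weighted-precision = Σ (supportᵢ/N)·precisionᵢ with N=108: (44/108)·0.64865 + (28/108)·0.44000 + (19/108)·0.43478 + (17/108)·0.39130 = 0.5164

0.5164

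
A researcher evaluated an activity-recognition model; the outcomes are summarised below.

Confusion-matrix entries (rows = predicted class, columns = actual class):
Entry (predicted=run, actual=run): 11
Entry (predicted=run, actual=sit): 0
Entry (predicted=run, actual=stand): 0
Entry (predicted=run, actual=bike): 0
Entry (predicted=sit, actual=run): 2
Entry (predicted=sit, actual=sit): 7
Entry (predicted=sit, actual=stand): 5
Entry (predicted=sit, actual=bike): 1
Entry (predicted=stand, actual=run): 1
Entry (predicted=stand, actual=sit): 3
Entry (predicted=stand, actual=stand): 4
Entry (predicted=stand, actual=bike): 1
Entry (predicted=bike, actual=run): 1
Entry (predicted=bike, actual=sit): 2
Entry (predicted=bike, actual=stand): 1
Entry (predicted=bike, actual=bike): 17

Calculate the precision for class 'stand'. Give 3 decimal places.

0.444

Treat 'stand' as positive and all other classes as negative.
precision = TP/(TP+FP).
stand: TP=4, FP=1+3+1=5 → 4/9 = 0.4444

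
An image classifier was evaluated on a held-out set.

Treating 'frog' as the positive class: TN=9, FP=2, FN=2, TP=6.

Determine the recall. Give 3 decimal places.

0.750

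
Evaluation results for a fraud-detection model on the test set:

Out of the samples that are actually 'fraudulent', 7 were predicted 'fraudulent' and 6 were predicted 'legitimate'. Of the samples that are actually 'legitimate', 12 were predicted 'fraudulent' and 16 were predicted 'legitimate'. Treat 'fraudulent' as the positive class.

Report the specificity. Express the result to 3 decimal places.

0.571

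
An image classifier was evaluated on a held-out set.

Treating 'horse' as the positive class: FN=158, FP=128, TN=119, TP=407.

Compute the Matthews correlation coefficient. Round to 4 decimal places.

0.1962

MCC = (TP·TN − FP·FN) / √((TP+FP)(TP+FN)(TN+FP)(TN+FN))
Numerator = 407·119 − 128·158 = 28209
Denominator = √(535·565·247·277) = √20681353225 = 143810.1291
MCC = 28209 / 143810.1291 = 0.1962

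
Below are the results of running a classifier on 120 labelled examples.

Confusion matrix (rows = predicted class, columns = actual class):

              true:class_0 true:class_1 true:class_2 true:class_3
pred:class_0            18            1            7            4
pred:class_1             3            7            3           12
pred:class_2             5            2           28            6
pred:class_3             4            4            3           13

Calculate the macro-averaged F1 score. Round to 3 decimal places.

Per-class F1 score (2·TP/(2·TP+FP+FN)):
  class_0: TP=18, FP=1+7+4=12, FN=3+5+4=12 → 36/60 = 0.6000
  class_1: TP=7, FP=3+3+12=18, FN=1+2+4=7 → 14/39 = 0.3590
  class_2: TP=28, FP=5+2+6=13, FN=7+3+3=13 → 56/82 = 0.6829
  class_3: TP=13, FP=4+4+3=11, FN=4+12+6=22 → 26/59 = 0.4407
Macro-F1 score = mean = (0.6000 + 0.3590 + 0.6829 + 0.4407) / 4 = 0.521

0.521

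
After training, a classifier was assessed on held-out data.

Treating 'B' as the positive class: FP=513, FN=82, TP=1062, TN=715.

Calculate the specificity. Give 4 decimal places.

Specificity = TN/(TN+FP) = 715/(715+513) = 0.5822

0.5822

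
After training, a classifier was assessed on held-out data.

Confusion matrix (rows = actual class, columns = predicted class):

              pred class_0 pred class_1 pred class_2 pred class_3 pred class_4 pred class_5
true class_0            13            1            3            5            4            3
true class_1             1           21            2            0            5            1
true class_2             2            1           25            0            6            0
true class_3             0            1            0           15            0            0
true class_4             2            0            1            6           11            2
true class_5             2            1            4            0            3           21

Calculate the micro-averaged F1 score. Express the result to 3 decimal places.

Micro-averaging pools counts across classes: ΣTP=106, ΣFP=56, ΣFN=56.
Micro-F1 score = 2·TP/(2·TP+FP+FN) on pooled counts = 0.654 (equals overall accuracy in single-label multiclass).

0.654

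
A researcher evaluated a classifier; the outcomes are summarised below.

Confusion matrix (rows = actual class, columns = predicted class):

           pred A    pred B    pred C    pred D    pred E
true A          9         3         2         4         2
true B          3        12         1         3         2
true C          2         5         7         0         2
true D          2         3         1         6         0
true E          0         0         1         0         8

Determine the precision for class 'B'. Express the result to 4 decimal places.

Take TP from the diagonal, FP from the rest of the 'B' prediction marginal, FN from the rest of the 'B' actual marginal.
precision = TP/(TP+FP).
B: TP=12, FP=3+5+3+0=11 → 12/23 = 0.52174

0.5217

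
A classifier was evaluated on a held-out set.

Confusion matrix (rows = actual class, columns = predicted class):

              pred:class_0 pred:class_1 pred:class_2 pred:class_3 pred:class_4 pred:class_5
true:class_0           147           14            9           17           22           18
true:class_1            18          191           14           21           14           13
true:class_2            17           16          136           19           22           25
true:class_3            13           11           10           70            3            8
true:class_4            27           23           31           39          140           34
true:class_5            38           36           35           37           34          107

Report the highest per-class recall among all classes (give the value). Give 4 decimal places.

0.7048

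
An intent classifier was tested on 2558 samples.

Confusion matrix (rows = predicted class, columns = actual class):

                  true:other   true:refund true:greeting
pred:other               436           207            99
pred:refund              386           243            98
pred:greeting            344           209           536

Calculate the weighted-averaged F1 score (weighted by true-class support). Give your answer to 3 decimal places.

0.467

Per-class F1 score (2·TP/(2·TP+FP+FN)):
  other: TP=436, FP=207+99=306, FN=386+344=730 → 872/1908 = 0.4570
  refund: TP=243, FP=386+98=484, FN=207+209=416 → 486/1386 = 0.3506
  greeting: TP=536, FP=344+209=553, FN=99+98=197 → 1072/1822 = 0.5884
Weighted-F1 score = Σ (supportᵢ/N)·F1 scoreᵢ with N=2558: (1166/2558)·0.4570 + (659/2558)·0.3506 + (733/2558)·0.5884 = 0.467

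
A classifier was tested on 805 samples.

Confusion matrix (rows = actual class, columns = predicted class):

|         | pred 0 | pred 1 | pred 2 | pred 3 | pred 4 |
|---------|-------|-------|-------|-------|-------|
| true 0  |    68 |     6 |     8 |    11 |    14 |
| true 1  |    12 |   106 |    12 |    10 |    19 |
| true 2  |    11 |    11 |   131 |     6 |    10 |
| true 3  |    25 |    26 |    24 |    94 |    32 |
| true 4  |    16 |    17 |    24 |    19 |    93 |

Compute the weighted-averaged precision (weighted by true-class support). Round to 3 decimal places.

0.617

Per-class precision (TP/(TP+FP)):
  0: TP=68, FP=12+11+25+16=64 → 68/132 = 0.5152
  1: TP=106, FP=6+11+26+17=60 → 106/166 = 0.6386
  2: TP=131, FP=8+12+24+24=68 → 131/199 = 0.6583
  3: TP=94, FP=11+10+6+19=46 → 94/140 = 0.6714
  4: TP=93, FP=14+19+10+32=75 → 93/168 = 0.5536
Weighted-precision = Σ (supportᵢ/N)·precisionᵢ with N=805: (107/805)·0.5152 + (159/805)·0.6386 + (169/805)·0.6583 + (201/805)·0.6714 + (169/805)·0.5536 = 0.617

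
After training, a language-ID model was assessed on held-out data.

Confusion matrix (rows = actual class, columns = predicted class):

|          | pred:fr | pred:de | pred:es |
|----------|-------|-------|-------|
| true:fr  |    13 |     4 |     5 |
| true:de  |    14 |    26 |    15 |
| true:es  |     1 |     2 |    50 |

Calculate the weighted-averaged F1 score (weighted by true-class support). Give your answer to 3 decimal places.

Per-class F1 score (2·TP/(2·TP+FP+FN)):
  fr: TP=13, FP=14+1=15, FN=4+5=9 → 26/50 = 0.5200
  de: TP=26, FP=4+2=6, FN=14+15=29 → 52/87 = 0.5977
  es: TP=50, FP=5+15=20, FN=1+2=3 → 100/123 = 0.8130
Weighted-F1 score = Σ (supportᵢ/N)·F1 scoreᵢ with N=130: (22/130)·0.5200 + (55/130)·0.5977 + (53/130)·0.8130 = 0.672

0.672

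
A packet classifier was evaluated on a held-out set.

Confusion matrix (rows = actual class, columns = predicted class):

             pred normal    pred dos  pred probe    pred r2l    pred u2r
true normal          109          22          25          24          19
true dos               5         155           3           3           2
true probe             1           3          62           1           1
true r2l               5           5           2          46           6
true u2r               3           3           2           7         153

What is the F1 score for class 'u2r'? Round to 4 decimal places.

0.8768

One-vs-rest for 'u2r': TP = diagonal; FP = other classes predicted 'u2r'; FN = 'u2r' predicted as other.
F1 score = 2·TP/(2·TP+FP+FN).
u2r: TP=153, FP=19+2+1+6=28, FN=3+3+2+7=15 → 306/349 = 0.87679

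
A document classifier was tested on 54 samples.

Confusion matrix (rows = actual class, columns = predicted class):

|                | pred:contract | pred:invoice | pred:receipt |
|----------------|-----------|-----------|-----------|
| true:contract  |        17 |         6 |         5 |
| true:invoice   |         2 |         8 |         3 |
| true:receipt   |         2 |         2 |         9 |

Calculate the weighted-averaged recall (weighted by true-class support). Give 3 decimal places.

Per-class recall (TP/(TP+FN)):
  contract: TP=17, FN=6+5=11 → 17/28 = 0.6071
  invoice: TP=8, FN=2+3=5 → 8/13 = 0.6154
  receipt: TP=9, FN=2+2=4 → 9/13 = 0.6923
Weighted-recall = Σ (supportᵢ/N)·recallᵢ with N=54: (28/54)·0.6071 + (13/54)·0.6154 + (13/54)·0.6923 = 0.630

0.630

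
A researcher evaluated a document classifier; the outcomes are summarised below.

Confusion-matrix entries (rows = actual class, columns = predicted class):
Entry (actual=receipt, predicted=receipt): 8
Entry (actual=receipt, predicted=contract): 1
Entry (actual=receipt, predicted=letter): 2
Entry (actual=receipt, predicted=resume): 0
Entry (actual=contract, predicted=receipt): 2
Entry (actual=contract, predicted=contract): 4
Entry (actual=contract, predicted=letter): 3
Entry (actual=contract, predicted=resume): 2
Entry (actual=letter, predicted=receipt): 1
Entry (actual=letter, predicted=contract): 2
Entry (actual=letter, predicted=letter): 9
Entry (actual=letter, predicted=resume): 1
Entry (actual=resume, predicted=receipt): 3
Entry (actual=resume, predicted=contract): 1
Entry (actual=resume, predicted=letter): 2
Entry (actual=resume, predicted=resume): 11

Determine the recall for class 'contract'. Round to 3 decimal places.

Treat 'contract' as positive and all other classes as negative.
recall = TP/(TP+FN).
contract: TP=4, FN=2+3+2=7 → 4/11 = 0.3636

0.364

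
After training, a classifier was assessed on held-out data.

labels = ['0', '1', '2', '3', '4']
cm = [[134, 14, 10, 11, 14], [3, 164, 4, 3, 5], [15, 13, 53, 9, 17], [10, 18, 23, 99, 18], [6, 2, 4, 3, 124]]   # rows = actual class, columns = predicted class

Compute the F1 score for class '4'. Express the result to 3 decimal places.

0.782

Take TP from the diagonal, FP from the rest of the '4' prediction marginal, FN from the rest of the '4' actual marginal.
F1 score = 2·TP/(2·TP+FP+FN).
4: TP=124, FP=14+5+17+18=54, FN=6+2+4+3=15 → 248/317 = 0.7823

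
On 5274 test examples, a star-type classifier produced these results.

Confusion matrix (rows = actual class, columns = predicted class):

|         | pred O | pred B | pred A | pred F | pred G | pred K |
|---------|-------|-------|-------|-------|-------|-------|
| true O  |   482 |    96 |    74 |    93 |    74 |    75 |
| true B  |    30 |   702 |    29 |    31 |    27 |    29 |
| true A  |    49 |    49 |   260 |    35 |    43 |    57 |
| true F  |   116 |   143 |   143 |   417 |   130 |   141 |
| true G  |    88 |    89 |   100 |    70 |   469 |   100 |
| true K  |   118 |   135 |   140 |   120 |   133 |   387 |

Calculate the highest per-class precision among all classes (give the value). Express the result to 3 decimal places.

0.578

Per-class precision (TP/(TP+FP)):
  O: TP=482, FP=30+49+116+88+118=401 → 482/883 = 0.5459
  B: TP=702, FP=96+49+143+89+135=512 → 702/1214 = 0.5783
  A: TP=260, FP=74+29+143+100+140=486 → 260/746 = 0.3485
  F: TP=417, FP=93+31+35+70+120=349 → 417/766 = 0.5444
  G: TP=469, FP=74+27+43+130+133=407 → 469/876 = 0.5354
  K: TP=387, FP=75+29+57+141+100=402 → 387/789 = 0.4905
Highest is class 'B' with precision = 0.578.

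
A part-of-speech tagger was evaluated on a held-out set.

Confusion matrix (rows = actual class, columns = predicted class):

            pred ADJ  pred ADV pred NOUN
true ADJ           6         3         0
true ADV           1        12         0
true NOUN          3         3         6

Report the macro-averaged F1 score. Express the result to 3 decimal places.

0.691

Per-class F1 score (2·TP/(2·TP+FP+FN)):
  ADJ: TP=6, FP=1+3=4, FN=3+0=3 → 12/19 = 0.6316
  ADV: TP=12, FP=3+3=6, FN=1+0=1 → 24/31 = 0.7742
  NOUN: TP=6, FP=0+0=0, FN=3+3=6 → 12/18 = 0.6667
Macro-F1 score = mean = (0.6316 + 0.7742 + 0.6667) / 3 = 0.691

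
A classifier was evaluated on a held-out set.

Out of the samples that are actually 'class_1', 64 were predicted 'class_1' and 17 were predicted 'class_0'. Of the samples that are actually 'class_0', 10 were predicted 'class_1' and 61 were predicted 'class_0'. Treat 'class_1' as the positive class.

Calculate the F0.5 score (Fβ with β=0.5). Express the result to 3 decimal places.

Fβ = (1+β²)·TP / ((1+β²)·TP + β²·FN + FP), with β²=1/4
= 1.25·64 / (1.25·64 + 0.25·17 + 10) = 0.849

0.849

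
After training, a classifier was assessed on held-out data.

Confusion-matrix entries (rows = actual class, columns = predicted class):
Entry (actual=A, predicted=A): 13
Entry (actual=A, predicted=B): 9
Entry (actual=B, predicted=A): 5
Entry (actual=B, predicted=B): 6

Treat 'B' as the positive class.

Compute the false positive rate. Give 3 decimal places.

0.409

FPR = FP/(FP+TN) = 9/(9+13) = 0.409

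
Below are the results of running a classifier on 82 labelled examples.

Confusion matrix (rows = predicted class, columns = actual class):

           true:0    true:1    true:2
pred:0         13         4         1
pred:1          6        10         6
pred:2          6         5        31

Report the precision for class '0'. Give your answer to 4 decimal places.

precision = TP/(TP+FP).
0: TP=13, FP=4+1=5 → 13/18 = 0.72222

0.7222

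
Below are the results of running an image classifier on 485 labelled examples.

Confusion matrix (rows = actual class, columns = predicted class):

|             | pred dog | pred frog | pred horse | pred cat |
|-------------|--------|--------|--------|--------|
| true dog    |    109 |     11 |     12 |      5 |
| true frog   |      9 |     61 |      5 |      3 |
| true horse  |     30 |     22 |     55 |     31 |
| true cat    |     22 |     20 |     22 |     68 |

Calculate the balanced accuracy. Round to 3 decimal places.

Balanced accuracy = mean of per-class recall.
  dog: recall = 109/137 = 0.7956
  frog: recall = 61/78 = 0.7821
  horse: recall = 55/138 = 0.3986
  cat: recall = 68/132 = 0.5152
Mean = (0.7956 + 0.7821 + 0.3986 + 0.5152) / 4 = 0.623

0.623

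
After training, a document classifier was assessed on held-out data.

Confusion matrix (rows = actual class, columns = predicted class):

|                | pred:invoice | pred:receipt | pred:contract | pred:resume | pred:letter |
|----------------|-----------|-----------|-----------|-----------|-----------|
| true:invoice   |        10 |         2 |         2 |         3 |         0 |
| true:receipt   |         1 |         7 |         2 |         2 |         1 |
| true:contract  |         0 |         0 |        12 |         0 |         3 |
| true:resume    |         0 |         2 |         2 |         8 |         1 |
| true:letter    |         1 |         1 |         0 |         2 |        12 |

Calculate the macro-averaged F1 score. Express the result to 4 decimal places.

0.6551

Per-class F1 score (2·TP/(2·TP+FP+FN)):
  invoice: TP=10, FP=1+0+0+1=2, FN=2+2+3+0=7 → 20/29 = 0.68966
  receipt: TP=7, FP=2+0+2+1=5, FN=1+2+2+1=6 → 14/25 = 0.56000
  contract: TP=12, FP=2+2+2+0=6, FN=0+0+0+3=3 → 24/33 = 0.72727
  resume: TP=8, FP=3+2+0+2=7, FN=0+2+2+1=5 → 16/28 = 0.57143
  letter: TP=12, FP=0+1+3+1=5, FN=1+1+0+2=4 → 24/33 = 0.72727
Macro-F1 score = mean = (0.68966 + 0.56000 + 0.72727 + 0.57143 + 0.72727) / 5 = 0.6551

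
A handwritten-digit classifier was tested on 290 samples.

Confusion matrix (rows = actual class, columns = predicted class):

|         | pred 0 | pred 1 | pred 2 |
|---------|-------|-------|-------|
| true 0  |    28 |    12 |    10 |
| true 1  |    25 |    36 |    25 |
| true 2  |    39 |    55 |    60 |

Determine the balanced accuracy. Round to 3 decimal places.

Balanced accuracy = mean of per-class recall.
  0: recall = 28/50 = 0.5600
  1: recall = 36/86 = 0.4186
  2: recall = 60/154 = 0.3896
Mean = (0.5600 + 0.4186 + 0.3896) / 3 = 0.456

0.456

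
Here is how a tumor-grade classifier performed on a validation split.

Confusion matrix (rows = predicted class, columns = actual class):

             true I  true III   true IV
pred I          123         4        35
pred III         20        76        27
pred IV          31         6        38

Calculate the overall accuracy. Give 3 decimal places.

Accuracy = trace / total = (123+76+38=237) / 360 = 237/360 = 0.658

0.658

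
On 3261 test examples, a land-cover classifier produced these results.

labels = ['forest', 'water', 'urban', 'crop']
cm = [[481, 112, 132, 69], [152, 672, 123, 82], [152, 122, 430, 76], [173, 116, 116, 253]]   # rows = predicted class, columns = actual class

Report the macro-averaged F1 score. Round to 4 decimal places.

0.5482

Per-class F1 score (2·TP/(2·TP+FP+FN)):
  forest: TP=481, FP=112+132+69=313, FN=152+152+173=477 → 962/1752 = 0.54909
  water: TP=672, FP=152+123+82=357, FN=112+122+116=350 → 1344/2051 = 0.65529
  urban: TP=430, FP=152+122+76=350, FN=132+123+116=371 → 860/1581 = 0.54396
  crop: TP=253, FP=173+116+116=405, FN=69+82+76=227 → 506/1138 = 0.44464
Macro-F1 score = mean = (0.54909 + 0.65529 + 0.54396 + 0.44464) / 4 = 0.5482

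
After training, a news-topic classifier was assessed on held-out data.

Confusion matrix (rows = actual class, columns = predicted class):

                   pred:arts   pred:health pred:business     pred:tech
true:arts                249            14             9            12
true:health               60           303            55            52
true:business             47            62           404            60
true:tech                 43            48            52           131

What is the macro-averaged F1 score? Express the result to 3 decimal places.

0.660

Per-class F1 score (2·TP/(2·TP+FP+FN)):
  arts: TP=249, FP=60+47+43=150, FN=14+9+12=35 → 498/683 = 0.7291
  health: TP=303, FP=14+62+48=124, FN=60+55+52=167 → 606/897 = 0.6756
  business: TP=404, FP=9+55+52=116, FN=47+62+60=169 → 808/1093 = 0.7392
  tech: TP=131, FP=12+52+60=124, FN=43+48+52=143 → 262/529 = 0.4953
Macro-F1 score = mean = (0.7291 + 0.6756 + 0.7392 + 0.4953) / 4 = 0.660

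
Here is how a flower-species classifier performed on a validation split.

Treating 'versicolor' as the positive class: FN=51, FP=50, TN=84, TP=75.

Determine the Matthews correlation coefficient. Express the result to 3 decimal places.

MCC = (TP·TN − FP·FN) / √((TP+FP)(TP+FN)(TN+FP)(TN+FN))
Numerator = 75·84 − 50·51 = 3750
Denominator = √(125·126·134·135) = √284917500 = 16879.4994
MCC = 3750 / 16879.4994 = 0.222

0.222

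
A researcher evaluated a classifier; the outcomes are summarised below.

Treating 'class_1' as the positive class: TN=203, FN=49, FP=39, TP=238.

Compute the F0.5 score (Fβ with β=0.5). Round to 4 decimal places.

0.8530

Fβ = (1+β²)·TP / ((1+β²)·TP + β²·FN + FP), with β²=1/4
= 1.25·238 / (1.25·238 + 0.25·49 + 39) = 0.8530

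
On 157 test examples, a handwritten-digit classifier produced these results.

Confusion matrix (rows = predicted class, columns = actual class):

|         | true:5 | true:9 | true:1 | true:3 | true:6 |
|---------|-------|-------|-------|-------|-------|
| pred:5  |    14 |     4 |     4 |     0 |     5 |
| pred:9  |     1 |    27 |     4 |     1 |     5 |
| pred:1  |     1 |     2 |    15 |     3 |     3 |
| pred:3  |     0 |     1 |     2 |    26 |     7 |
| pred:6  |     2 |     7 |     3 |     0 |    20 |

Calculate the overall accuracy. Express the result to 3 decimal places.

Accuracy = trace / total = (14+27+15+26+20=102) / 157 = 102/157 = 0.650

0.650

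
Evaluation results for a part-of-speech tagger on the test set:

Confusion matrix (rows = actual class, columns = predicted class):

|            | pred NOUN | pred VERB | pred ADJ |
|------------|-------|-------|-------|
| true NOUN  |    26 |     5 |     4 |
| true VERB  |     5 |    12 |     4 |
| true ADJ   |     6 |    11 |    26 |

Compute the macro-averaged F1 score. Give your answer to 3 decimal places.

Per-class F1 score (2·TP/(2·TP+FP+FN)):
  NOUN: TP=26, FP=5+6=11, FN=5+4=9 → 52/72 = 0.7222
  VERB: TP=12, FP=5+11=16, FN=5+4=9 → 24/49 = 0.4898
  ADJ: TP=26, FP=4+4=8, FN=6+11=17 → 52/77 = 0.6753
Macro-F1 score = mean = (0.7222 + 0.4898 + 0.6753) / 3 = 0.629

0.629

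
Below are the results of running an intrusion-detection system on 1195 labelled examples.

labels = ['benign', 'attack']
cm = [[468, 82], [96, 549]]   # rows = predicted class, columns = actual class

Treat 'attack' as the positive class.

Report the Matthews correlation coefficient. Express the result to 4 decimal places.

0.7010

MCC = (TP·TN − FP·FN) / √((TP+FP)(TP+FN)(TN+FP)(TN+FN))
Numerator = 549·468 − 96·82 = 249060
Denominator = √(645·631·564·550) = √126249849000 = 355316.5476
MCC = 249060 / 355316.5476 = 0.7010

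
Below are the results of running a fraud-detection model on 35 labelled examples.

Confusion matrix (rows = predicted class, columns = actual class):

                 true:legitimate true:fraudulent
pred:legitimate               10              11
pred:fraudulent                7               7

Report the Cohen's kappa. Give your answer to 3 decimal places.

Observed agreement pₒ = trace/N = 17/35 = 0.4857
Expected agreement pₑ = Σ (rowᵢ·colᵢ)/N² = (17·21 + 18·14)/35² = 0.4971
κ = (pₒ − pₑ)/(1 − pₑ) = (0.4857 − 0.4971)/(1 − 0.4971) = -0.023

-0.023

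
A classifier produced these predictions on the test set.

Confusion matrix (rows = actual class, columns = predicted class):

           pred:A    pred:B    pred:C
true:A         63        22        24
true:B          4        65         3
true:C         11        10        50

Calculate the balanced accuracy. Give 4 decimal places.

Balanced accuracy = mean of per-class recall.
  A: recall = 63/109 = 0.57798
  B: recall = 65/72 = 0.90278
  C: recall = 50/71 = 0.70423
Mean = (0.57798 + 0.90278 + 0.70423) / 3 = 0.7283

0.7283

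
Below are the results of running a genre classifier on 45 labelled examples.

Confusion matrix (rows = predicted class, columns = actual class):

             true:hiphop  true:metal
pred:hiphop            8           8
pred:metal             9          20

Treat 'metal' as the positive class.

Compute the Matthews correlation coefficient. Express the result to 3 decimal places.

MCC = (TP·TN − FP·FN) / √((TP+FP)(TP+FN)(TN+FP)(TN+FN))
Numerator = 20·8 − 9·8 = 88
Denominator = √(29·28·17·16) = √220864 = 469.9617
MCC = 88 / 469.9617 = 0.187

0.187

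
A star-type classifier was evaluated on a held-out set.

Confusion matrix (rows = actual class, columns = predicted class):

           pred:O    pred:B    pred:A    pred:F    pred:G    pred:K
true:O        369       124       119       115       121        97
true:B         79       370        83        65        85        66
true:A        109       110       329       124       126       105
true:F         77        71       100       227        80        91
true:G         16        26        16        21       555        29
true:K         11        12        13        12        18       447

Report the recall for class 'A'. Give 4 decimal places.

0.3643

recall = TP/(TP+FN).
A: TP=329, FN=109+110+124+126+105=574 → 329/903 = 0.36434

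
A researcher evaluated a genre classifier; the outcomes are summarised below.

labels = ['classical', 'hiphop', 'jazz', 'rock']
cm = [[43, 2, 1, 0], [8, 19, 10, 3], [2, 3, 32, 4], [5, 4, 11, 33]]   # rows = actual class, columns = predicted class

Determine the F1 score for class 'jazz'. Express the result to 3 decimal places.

Treat 'jazz' as positive and all other classes as negative.
F1 score = 2·TP/(2·TP+FP+FN).
jazz: TP=32, FP=1+10+11=22, FN=2+3+4=9 → 64/95 = 0.6737

0.674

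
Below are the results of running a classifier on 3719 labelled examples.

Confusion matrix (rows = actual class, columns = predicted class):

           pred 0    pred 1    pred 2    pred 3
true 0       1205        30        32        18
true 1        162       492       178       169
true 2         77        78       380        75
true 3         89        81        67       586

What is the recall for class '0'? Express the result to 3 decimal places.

0.938

Treat '0' as positive and all other classes as negative.
recall = TP/(TP+FN).
0: TP=1205, FN=30+32+18=80 → 1205/1285 = 0.9377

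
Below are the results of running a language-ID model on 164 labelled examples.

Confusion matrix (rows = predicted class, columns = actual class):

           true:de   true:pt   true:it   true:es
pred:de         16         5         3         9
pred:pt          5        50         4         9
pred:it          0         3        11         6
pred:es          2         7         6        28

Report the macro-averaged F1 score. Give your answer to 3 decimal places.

0.603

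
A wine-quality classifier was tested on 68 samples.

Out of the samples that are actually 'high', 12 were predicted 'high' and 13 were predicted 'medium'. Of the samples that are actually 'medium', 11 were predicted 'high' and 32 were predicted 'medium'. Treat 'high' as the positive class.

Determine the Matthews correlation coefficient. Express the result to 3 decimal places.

0.228

MCC = (TP·TN − FP·FN) / √((TP+FP)(TP+FN)(TN+FP)(TN+FN))
Numerator = 12·32 − 11·13 = 241
Denominator = √(23·25·43·45) = √1112625 = 1054.8104
MCC = 241 / 1054.8104 = 0.228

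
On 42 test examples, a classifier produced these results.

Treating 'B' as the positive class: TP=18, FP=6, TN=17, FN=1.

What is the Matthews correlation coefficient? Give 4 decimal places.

MCC = (TP·TN − FP·FN) / √((TP+FP)(TP+FN)(TN+FP)(TN+FN))
Numerator = 18·17 − 6·1 = 300
Denominator = √(24·19·23·18) = √188784 = 434.4928
MCC = 300 / 434.4928 = 0.6905

0.6905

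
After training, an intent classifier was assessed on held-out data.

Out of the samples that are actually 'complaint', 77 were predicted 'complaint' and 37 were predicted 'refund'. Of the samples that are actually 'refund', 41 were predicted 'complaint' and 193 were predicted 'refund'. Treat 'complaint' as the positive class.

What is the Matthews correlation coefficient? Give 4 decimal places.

MCC = (TP·TN − FP·FN) / √((TP+FP)(TP+FN)(TN+FP)(TN+FN))
Numerator = 77·193 − 41·37 = 13344
Denominator = √(118·114·234·230) = √723986640 = 26906.9998
MCC = 13344 / 26906.9998 = 0.4959

0.4959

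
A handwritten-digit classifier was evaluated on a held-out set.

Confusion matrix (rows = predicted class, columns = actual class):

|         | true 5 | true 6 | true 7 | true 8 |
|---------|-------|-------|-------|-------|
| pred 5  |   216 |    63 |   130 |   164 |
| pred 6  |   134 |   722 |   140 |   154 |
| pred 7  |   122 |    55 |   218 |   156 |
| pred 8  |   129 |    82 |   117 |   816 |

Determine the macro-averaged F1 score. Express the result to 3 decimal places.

Per-class F1 score (2·TP/(2·TP+FP+FN)):
  5: TP=216, FP=63+130+164=357, FN=134+122+129=385 → 432/1174 = 0.3680
  6: TP=722, FP=134+140+154=428, FN=63+55+82=200 → 1444/2072 = 0.6969
  7: TP=218, FP=122+55+156=333, FN=130+140+117=387 → 436/1156 = 0.3772
  8: TP=816, FP=129+82+117=328, FN=164+154+156=474 → 1632/2434 = 0.6705
Macro-F1 score = mean = (0.3680 + 0.6969 + 0.3772 + 0.6705) / 4 = 0.528

0.528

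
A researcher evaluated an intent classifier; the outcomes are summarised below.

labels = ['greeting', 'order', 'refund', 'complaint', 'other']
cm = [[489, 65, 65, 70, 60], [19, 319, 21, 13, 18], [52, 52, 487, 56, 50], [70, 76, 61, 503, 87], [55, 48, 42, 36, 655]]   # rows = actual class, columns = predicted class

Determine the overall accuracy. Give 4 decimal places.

0.7071

Accuracy = trace / total = (489+319+487+503+655=2453) / 3469 = 2453/3469 = 0.7071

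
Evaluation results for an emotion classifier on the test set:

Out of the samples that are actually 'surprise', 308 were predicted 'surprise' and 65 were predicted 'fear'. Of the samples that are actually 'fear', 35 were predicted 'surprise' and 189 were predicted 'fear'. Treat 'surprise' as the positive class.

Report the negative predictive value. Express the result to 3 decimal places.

NPV = TN/(TN+FN) = 189/(189+65) = 0.744

0.744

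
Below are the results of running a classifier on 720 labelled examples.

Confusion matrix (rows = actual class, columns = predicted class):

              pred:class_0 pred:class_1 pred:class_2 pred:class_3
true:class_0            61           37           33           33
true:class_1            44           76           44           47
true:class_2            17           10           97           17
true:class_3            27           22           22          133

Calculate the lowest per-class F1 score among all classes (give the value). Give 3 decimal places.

Per-class F1 score (2·TP/(2·TP+FP+FN)):
  class_0: TP=61, FP=44+17+27=88, FN=37+33+33=103 → 122/313 = 0.3898
  class_1: TP=76, FP=37+10+22=69, FN=44+44+47=135 → 152/356 = 0.4270
  class_2: TP=97, FP=33+44+22=99, FN=17+10+17=44 → 194/337 = 0.5757
  class_3: TP=133, FP=33+47+17=97, FN=27+22+22=71 → 266/434 = 0.6129
Lowest is class 'class_0' with F1 score = 0.390.

0.390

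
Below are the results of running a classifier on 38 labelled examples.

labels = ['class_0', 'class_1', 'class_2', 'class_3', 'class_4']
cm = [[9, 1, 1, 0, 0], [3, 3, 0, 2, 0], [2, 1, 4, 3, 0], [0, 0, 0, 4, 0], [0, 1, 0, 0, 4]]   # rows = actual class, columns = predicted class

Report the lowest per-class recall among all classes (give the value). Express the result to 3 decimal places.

0.375

Per-class recall (TP/(TP+FN)):
  class_0: TP=9, FN=1+1+0+0=2 → 9/11 = 0.8182
  class_1: TP=3, FN=3+0+2+0=5 → 3/8 = 0.3750
  class_2: TP=4, FN=2+1+3+0=6 → 4/10 = 0.4000
  class_3: TP=4, FN=0+0+0+0=0 → 4/4 = 1.0000
  class_4: TP=4, FN=0+1+0+0=1 → 4/5 = 0.8000
Lowest is class 'class_1' with recall = 0.375.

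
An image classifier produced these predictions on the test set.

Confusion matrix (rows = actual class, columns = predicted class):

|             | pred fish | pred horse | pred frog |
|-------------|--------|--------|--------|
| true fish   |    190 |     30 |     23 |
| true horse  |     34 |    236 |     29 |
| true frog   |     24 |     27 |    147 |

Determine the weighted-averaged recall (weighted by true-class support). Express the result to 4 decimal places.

Per-class recall (TP/(TP+FN)):
  fish: TP=190, FN=30+23=53 → 190/243 = 0.78189
  horse: TP=236, FN=34+29=63 → 236/299 = 0.78930
  frog: TP=147, FN=24+27=51 → 147/198 = 0.74242
Weighted-recall = Σ (supportᵢ/N)·recallᵢ with N=740: (243/740)·0.78189 + (299/740)·0.78930 + (198/740)·0.74242 = 0.7743

0.7743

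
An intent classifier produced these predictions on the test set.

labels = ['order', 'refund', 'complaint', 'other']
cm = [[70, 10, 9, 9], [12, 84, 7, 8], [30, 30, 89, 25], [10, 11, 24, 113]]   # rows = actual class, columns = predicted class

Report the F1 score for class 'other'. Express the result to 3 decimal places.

0.722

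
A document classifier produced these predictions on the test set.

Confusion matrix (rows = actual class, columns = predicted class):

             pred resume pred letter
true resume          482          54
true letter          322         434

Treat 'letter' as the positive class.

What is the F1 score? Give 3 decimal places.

0.698

Precision = TP/(TP+FP) = 434/488 = 0.8893
Recall = TP/(TP+FN) = 434/756 = 0.5741
F1 = 2·TP/(2·TP+FP+FN) = 868/1244 = 0.698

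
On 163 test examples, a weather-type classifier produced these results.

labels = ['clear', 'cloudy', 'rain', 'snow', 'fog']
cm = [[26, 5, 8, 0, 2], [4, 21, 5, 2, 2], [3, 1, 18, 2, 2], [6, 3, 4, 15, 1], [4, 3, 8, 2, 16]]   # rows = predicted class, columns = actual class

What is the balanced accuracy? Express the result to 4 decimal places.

0.6139

Balanced accuracy = mean of per-class recall.
  clear: recall = 26/43 = 0.60465
  cloudy: recall = 21/33 = 0.63636
  rain: recall = 18/43 = 0.41860
  snow: recall = 15/21 = 0.71429
  fog: recall = 16/23 = 0.69565
Mean = (0.60465 + 0.63636 + 0.41860 + 0.71429 + 0.69565) / 5 = 0.6139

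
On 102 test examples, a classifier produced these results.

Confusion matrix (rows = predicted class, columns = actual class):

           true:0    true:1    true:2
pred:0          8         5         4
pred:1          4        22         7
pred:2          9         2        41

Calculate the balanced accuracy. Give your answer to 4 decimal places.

0.6427

Balanced accuracy = mean of per-class recall.
  0: recall = 8/21 = 0.38095
  1: recall = 22/29 = 0.75862
  2: recall = 41/52 = 0.78846
Mean = (0.38095 + 0.75862 + 0.78846) / 3 = 0.6427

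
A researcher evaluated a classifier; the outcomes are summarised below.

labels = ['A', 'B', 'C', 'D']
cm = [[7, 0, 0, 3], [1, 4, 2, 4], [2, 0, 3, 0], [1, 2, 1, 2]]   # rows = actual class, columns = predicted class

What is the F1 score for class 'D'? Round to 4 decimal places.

0.2667

Treat 'D' as positive and all other classes as negative.
F1 score = 2·TP/(2·TP+FP+FN).
D: TP=2, FP=3+4+0=7, FN=1+2+1=4 → 4/15 = 0.26667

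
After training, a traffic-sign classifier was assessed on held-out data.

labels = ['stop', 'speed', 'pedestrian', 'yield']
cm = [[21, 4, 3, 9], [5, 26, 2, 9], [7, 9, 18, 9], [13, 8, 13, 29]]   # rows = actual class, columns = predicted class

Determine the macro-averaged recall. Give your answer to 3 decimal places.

Per-class recall (TP/(TP+FN)):
  stop: TP=21, FN=4+3+9=16 → 21/37 = 0.5676
  speed: TP=26, FN=5+2+9=16 → 26/42 = 0.6190
  pedestrian: TP=18, FN=7+9+9=25 → 18/43 = 0.4186
  yield: TP=29, FN=13+8+13=34 → 29/63 = 0.4603
Macro-recall = mean = (0.5676 + 0.6190 + 0.4186 + 0.4603) / 4 = 0.516

0.516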